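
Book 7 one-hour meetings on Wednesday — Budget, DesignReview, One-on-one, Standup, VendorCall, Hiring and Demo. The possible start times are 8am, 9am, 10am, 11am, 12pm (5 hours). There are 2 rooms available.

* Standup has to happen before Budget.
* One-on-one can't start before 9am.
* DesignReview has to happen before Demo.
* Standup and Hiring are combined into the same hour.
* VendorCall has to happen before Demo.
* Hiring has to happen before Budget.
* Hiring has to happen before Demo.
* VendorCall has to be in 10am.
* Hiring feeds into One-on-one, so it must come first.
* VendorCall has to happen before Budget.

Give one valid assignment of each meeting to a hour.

Budget -> 11am; DesignReview -> 9am; Demo -> 11am; VendorCall -> 10am; One-on-one -> 9am; Standup -> 8am; Hiring -> 8am

Checking: Standup(8am) before Budget(11am); VendorCall(10am) before Budget(11am); Hiring(8am) before One-on-one(9am); Hiring(8am) before Demo(11am); VendorCall(10am) before Demo(11am); Hiring(8am) before Budget(11am); DesignReview(9am) before Demo(11am); Standup = Hiring = 8am; One-on-one=9am in [9am,12pm]; VendorCall=10am in [10am,10am]; max 2 per hour (cap 2).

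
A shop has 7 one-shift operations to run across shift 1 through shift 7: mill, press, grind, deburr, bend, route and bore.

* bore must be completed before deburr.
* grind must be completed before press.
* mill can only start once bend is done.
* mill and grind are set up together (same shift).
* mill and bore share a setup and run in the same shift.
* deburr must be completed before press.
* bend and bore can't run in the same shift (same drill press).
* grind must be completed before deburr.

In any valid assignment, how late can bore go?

Bore must be in the same shift as mill, which can't be before shift 2, so bore is at least shift 2; downstream work caps bore at shift 5.
bore at shift 5 is achievable: grind=shift 5; press=shift 7; bend=shift 1; route=shift 1; deburr=shift 6; bore=shift 5; mill=shift 5.

shift 5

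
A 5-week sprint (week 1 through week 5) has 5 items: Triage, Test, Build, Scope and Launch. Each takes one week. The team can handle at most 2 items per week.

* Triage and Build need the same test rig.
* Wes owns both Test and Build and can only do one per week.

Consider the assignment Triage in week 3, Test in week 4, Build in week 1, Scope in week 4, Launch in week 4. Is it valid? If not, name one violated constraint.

The team can handle at most 2 items per week — violated.
Triage and Build need the same test rig — holds.
Wes owns both Test and Build and can only do one per week — holds.

No — it violates: The team can handle at most 2 items per week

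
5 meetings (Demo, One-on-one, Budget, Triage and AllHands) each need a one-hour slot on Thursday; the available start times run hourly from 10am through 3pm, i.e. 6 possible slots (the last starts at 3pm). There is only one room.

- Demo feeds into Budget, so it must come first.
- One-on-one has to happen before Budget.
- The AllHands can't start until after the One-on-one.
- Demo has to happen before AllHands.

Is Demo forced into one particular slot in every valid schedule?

Demo can be 10am (e.g. Budget in 12pm, Demo in 10am, One-on-one in 11am, Triage in 2pm, AllHands in 1pm) or 11am (e.g. Budget -> 12pm, AllHands -> 1pm, Triage -> 2pm, One-on-one -> 10am, Demo -> 11am).

No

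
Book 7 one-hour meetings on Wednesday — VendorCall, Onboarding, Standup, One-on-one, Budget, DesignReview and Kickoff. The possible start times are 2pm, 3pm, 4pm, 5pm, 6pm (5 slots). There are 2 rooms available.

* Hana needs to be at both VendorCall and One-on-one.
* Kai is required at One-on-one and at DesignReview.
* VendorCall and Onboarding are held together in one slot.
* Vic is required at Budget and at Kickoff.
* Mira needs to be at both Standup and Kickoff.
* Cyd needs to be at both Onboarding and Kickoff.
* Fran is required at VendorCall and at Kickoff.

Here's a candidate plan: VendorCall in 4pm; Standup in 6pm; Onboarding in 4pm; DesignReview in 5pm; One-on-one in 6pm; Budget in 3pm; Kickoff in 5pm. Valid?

Yes, all constraints hold

Mira needs to be at both Standup and Kickoff — holds.
VendorCall and Onboarding are held together in one slot — holds.
Cyd needs to be at both Onboarding and Kickoff — holds.
Hana needs to be at both VendorCall and One-on-one — holds.
Kai is required at One-on-one and at DesignReview — holds.
Vic is required at Budget and at Kickoff — holds.
There are 2 rooms available — holds.
Fran is required at VendorCall and at Kickoff — holds.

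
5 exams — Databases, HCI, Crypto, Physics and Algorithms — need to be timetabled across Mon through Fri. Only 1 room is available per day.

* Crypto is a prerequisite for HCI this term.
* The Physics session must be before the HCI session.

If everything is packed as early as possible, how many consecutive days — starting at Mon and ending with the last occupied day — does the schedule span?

The precedence chain requires at least 2 distinct days.
With at most 1 per day and 5 exams, at least 5 days are needed.
5 works (last occupied day: Fri): for example HCI in Wed; Databases in Thu; Crypto in Mon; Physics in Tue; Algorithms in Fri.

5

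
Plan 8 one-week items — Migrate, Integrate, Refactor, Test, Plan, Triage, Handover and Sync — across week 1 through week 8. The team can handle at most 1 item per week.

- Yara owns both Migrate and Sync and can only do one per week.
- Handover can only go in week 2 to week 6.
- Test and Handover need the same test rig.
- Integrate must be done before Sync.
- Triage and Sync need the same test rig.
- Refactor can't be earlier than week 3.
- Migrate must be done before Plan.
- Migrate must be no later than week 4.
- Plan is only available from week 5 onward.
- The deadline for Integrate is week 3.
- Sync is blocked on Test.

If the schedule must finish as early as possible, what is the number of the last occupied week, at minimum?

The precedence chain requires at least 2 distinct weeks.
With at most 1 per week and 8 tasks, at least 8 weeks are needed.
Plan can't be placed before week 5, so the schedule must run through at least week 5.
8 works (last occupied week: week 8): for example Triage -> week 8, Refactor -> week 4, Integrate -> week 1, Sync -> week 7, Handover -> week 3, Migrate -> week 2, Plan -> week 5, Test -> week 6.

8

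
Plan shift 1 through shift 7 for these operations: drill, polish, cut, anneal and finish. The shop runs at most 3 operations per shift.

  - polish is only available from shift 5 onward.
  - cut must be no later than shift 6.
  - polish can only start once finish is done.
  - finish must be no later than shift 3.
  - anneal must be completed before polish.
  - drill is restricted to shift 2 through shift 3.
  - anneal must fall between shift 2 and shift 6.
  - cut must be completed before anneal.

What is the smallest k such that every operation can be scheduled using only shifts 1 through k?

5 shifts

The precedence chain requires at least 3 distinct shifts.
With at most 3 per shift and 5 operations, at least 2 shifts are needed.
polish can't be placed before shift 5, so the schedule must run through at least shift 5.
5 works (last occupied shift: shift 5): for example anneal -> shift 2, cut -> shift 1, drill -> shift 2, finish -> shift 1, polish -> shift 5.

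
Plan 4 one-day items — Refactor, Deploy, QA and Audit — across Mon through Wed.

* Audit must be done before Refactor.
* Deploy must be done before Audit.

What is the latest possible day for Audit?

Tue

Precedence pushes Audit to at least Tue; downstream work caps Audit at Tue.
Audit at Tue is achievable: QA -> Mon; Audit -> Tue; Refactor -> Wed; Deploy -> Mon.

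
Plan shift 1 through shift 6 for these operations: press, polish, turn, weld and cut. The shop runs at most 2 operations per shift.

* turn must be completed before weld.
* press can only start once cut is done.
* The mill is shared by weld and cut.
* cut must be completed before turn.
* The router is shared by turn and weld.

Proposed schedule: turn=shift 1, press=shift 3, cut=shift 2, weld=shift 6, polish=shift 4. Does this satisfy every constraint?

Invalid. cut must be completed before turn.

cut must be completed before turn — violated.
press can only start once cut is done — holds.
The shop runs at most 2 operations per shift — holds.
The mill is shared by weld and cut — holds.
turn must be completed before weld — holds.
The router is shared by turn and weld — holds.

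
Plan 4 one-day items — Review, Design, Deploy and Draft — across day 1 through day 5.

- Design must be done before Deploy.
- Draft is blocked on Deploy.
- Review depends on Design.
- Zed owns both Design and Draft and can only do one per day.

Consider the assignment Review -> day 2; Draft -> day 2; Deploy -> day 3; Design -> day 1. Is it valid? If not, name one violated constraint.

No — it violates: Draft is blocked on Deploy

Zed owns both Design and Draft and can only do one per day — holds.
Design must be done before Deploy — holds.
Draft is blocked on Deploy — violated.
Review depends on Design — holds.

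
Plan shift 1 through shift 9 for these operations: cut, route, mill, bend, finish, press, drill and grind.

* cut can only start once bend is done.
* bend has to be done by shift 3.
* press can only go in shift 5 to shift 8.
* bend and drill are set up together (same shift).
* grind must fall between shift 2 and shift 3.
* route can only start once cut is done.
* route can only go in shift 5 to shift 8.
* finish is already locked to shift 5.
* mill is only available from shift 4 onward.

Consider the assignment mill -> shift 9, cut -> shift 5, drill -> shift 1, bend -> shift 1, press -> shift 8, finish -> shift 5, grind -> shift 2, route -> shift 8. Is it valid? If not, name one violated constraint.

Yes, all constraints hold

bend and drill are set up together (same shift) — holds.
bend has to be done by shift 3 — holds.
finish is already locked to shift 5 — holds.
mill is only available from shift 4 onward — holds.
grind must fall between shift 2 and shift 3 — holds.
cut can only start once bend is done — holds.
route can only go in shift 5 to shift 8 — holds.
route can only start once cut is done — holds.
press can only go in shift 5 to shift 8 — holds.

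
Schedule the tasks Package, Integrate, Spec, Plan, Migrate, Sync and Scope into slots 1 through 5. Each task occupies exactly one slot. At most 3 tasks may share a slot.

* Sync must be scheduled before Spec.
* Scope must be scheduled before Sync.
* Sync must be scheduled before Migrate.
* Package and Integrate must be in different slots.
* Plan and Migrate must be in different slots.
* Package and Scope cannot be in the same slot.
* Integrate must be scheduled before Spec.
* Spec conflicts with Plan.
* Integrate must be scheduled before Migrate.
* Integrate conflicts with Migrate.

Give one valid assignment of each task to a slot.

Integrate=1; Scope=1; Sync=2; Package=2; Migrate=3; Plan=1; Spec=3

Checking: Scope(1) before Sync(2); Sync(2) before Migrate(3); Integrate(1) before Spec(3); Sync(2) before Spec(3); Integrate(1) before Migrate(3); Spec(3) != Plan(1); Integrate(1) != Migrate(3); Package(2) != Integrate(1); Package(2) != Scope(1); Plan(1) != Migrate(3); max 3 per slot (cap 3).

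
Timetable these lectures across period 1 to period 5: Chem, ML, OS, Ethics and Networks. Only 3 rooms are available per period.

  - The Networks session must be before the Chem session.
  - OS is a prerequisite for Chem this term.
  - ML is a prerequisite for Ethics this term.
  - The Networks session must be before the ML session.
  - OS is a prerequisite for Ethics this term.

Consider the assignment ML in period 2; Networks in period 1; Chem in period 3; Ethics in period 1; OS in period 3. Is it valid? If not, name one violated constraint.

Invalid. OS is a prerequisite for Ethics this term.

The Networks session must be before the ML session — holds.
OS is a prerequisite for Ethics this term — violated.
The Networks session must be before the Chem session — holds.
ML is a prerequisite for Ethics this term — violated.
Only 3 rooms are available per period — holds.
OS is a prerequisite for Chem this term — violated.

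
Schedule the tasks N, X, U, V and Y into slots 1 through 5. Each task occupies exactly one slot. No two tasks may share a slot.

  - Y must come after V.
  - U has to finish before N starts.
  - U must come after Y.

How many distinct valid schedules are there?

Splitting on N: it can be 4 (1), 5 (4). Listing each branch's schedules as (X, U, V, Y):
N=4: (5,3,1,2) — 1.
N=5: (1,4,2,3) (2,4,1,3) (3,4,1,2) (4,3,1,2) — 4.
Summing: 1 + 4 = 5.

5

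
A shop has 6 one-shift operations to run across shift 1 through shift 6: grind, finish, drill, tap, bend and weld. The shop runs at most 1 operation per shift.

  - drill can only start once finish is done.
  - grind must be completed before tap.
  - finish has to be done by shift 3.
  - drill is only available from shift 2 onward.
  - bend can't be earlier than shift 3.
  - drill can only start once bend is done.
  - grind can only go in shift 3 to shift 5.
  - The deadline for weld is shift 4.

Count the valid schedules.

12

Splitting on grind: it can be shift 3 (6), shift 4 (4), shift 5 (2). Listing each branch's schedules as (finish, drill, tap, bend, weld) by shift number:
grind=shift 3: (1,5,6,4,2) (1,6,4,5,2) (1,6,5,4,2) (2,5,6,4,1) (2,6,4,5,1) (2,6,5,4,1) — 6.
grind=shift 4: (1,5,6,3,2) (1,6,5,3,2) (2,5,6,3,1) (2,6,5,3,1) — 4.
grind=shift 5: (1,4,6,3,2) (2,4,6,3,1) — 2.
Summing: 6 + 4 + 2 = 12.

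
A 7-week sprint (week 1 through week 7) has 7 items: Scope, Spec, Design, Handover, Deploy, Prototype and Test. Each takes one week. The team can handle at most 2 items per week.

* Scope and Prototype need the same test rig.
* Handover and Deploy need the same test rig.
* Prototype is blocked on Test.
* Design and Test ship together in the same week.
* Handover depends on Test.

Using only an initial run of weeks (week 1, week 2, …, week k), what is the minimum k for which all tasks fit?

4 weeks

The precedence chain requires at least 2 distinct weeks.
With at most 2 per week and 7 tasks, at least 4 weeks are needed.
4 works (last occupied week: week 4): for example Spec=week 3; Deploy=week 4; Test=week 1; Scope=week 3; Handover=week 2; Design=week 1; Prototype=week 2.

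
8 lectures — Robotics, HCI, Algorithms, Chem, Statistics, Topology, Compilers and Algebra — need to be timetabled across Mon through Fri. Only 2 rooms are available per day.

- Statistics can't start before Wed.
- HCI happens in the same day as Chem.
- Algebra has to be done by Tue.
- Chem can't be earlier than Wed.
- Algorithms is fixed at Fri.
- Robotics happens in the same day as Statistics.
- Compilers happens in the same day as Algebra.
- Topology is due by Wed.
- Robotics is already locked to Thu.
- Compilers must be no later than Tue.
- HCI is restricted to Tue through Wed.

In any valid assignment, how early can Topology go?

Mon

Topology's own window allows nothing later than Wed.
Topology at Mon is achievable: HCI in Wed, Chem in Wed, Algorithms in Fri, Statistics in Thu, Algebra in Tue, Robotics in Thu, Compilers in Tue, Topology in Mon.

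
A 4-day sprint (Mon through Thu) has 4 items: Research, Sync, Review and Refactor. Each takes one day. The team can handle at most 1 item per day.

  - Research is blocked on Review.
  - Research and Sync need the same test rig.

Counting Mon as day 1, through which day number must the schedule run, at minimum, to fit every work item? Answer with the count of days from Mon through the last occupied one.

4 days

The precedence chain requires at least 2 distinct days.
With at most 1 per day and 4 work items, at least 4 days are needed.
4 works (last occupied day: Thu): for example Research -> Tue; Review -> Mon; Refactor -> Thu; Sync -> Wed.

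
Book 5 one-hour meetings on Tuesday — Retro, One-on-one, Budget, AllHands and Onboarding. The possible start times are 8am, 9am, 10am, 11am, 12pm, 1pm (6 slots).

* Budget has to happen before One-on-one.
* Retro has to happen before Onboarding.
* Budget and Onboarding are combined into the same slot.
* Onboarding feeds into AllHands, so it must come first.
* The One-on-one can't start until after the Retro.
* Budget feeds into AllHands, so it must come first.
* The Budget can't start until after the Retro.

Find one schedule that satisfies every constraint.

One-on-one -> 10am, Onboarding -> 9am, Retro -> 8am, Budget -> 9am, AllHands -> 10am

Checking: Budget(9am) before One-on-one(10am); Retro(8am) before One-on-one(10am); Retro(8am) before Budget(9am); Onboarding(9am) before AllHands(10am); Retro(8am) before Onboarding(9am); Budget(9am) before AllHands(10am); Budget = Onboarding = 9am.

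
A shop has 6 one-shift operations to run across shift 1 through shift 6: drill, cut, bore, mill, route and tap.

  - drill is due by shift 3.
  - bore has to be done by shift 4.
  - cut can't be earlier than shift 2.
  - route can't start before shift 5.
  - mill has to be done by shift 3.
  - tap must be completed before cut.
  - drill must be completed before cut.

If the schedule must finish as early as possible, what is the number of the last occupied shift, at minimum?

The precedence chain requires at least 2 distinct shifts.
route can't be placed before shift 5, so the schedule must run through at least shift 5.
5 works (last occupied shift: shift 5): for example mill=shift 1; drill=shift 1; tap=shift 1; bore=shift 1; route=shift 5; cut=shift 2.

5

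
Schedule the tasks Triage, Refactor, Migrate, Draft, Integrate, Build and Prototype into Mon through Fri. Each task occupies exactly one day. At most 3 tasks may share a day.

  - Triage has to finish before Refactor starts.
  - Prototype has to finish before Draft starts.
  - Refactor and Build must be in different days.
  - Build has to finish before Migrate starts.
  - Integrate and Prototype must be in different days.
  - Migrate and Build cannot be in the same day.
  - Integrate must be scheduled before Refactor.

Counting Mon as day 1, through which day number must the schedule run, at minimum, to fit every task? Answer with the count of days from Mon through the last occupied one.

3 days

The precedence chain requires at least 2 distinct days.
With at most 3 per day and 7 tasks, at least 3 days are needed.
3 works (last occupied day: Wed): for example Prototype=Tue; Refactor=Tue; Draft=Wed; Integrate=Mon; Triage=Mon; Migrate=Tue; Build=Mon.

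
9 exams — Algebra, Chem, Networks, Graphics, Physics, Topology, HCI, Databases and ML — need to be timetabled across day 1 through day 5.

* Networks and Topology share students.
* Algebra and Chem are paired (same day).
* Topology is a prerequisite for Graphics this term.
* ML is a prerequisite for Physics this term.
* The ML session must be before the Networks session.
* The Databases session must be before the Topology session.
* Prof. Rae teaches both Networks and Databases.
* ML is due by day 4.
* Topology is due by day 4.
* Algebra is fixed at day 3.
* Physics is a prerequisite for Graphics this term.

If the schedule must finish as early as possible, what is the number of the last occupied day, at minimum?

The precedence chain requires at least 3 distinct days.
3 works (last occupied day: day 3): for example Algebra -> day 3, HCI -> day 1, Databases -> day 1, Physics -> day 2, Chem -> day 3, Topology -> day 2, ML -> day 1, Networks -> day 3, Graphics -> day 3.

day 3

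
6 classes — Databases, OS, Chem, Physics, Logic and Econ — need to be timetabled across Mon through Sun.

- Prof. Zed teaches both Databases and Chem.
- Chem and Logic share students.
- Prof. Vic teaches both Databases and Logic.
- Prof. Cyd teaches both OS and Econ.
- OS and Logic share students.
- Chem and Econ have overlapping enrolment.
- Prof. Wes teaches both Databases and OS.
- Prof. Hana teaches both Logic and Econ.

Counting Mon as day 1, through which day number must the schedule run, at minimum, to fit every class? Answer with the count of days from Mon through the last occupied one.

3

Check 2 days directly (anything shorter is at least as hard).
Could 2 days be enough, i.e. nothing placed later than Tue? No: Databases, OS and Logic must all be in different days (Databases/OS can't share; Databases/Logic can't share; OS/Logic can't share), but only 2 days are available: 3 classes can't fit in 2 distinct days.
So 2 days is not enough.
3 works (last occupied day: Wed): for example Chem -> Tue, Logic -> Wed, OS -> Tue, Databases -> Mon, Physics -> Mon, Econ -> Mon.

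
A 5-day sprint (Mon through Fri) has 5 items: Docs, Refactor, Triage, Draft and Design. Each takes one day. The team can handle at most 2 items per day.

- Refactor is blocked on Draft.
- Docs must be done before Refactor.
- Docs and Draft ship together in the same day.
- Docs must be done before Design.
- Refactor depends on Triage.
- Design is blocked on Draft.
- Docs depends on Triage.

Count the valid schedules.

Splitting on Docs: it can be Tue (9), Wed (8), Thu (3). Listing each branch's schedules as (Refactor, Triage, Draft, Design):
Docs=Tue: (Wed,Mon,Tue,Wed) (Wed,Mon,Tue,Thu) (Wed,Mon,Tue,Fri) (Thu,Mon,Tue,Wed) (Thu,Mon,Tue,Thu) (Thu,Mon,Tue,Fri) (Fri,Mon,Tue,Wed) (Fri,Mon,Tue,Thu) (Fri,Mon,Tue,Fri) — 9.
Docs=Wed: (Thu,Mon,Wed,Thu) (Thu,Mon,Wed,Fri) (Thu,Tue,Wed,Thu) (Thu,Tue,Wed,Fri) (Fri,Mon,Wed,Thu) (Fri,Mon,Wed,Fri) (Fri,Tue,Wed,Thu) (Fri,Tue,Wed,Fri) — 8.
Docs=Thu: (Fri,Mon,Thu,Fri) (Fri,Tue,Thu,Fri) (Fri,Wed,Thu,Fri) — 3.
Summing: 9 + 8 + 3 = 20.

20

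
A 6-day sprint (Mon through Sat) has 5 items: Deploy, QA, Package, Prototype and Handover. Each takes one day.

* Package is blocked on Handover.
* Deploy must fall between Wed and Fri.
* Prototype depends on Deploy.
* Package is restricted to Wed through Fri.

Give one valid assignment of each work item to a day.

Package -> Wed; Deploy -> Wed; Prototype -> Thu; Handover -> Mon; QA -> Mon

Checking: Deploy(Wed) before Prototype(Thu); Handover(Mon) before Package(Wed); Package=Wed in [Wed,Fri]; Deploy=Wed in [Wed,Fri].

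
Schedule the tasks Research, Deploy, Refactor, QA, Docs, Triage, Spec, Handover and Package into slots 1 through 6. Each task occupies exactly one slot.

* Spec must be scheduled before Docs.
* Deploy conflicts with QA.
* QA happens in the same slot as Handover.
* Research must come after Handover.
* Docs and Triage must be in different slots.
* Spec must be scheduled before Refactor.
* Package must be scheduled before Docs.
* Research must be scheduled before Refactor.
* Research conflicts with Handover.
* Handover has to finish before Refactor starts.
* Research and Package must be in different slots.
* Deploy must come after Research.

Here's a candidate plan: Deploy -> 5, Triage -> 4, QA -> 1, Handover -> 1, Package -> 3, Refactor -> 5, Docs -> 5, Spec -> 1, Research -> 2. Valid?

Yes

Research and Package must be in different slots — holds.
Research must be scheduled before Refactor — holds.
Research conflicts with Handover — holds.
Deploy must come after Research — holds.
Research must come after Handover — holds.
Deploy conflicts with QA — holds.
Package must be scheduled before Docs — holds.
Spec must be scheduled before Refactor — holds.
QA happens in the same slot as Handover — holds.
Spec must be scheduled before Docs — holds.
Handover has to finish before Refactor starts — holds.
Docs and Triage must be in different slots — holds.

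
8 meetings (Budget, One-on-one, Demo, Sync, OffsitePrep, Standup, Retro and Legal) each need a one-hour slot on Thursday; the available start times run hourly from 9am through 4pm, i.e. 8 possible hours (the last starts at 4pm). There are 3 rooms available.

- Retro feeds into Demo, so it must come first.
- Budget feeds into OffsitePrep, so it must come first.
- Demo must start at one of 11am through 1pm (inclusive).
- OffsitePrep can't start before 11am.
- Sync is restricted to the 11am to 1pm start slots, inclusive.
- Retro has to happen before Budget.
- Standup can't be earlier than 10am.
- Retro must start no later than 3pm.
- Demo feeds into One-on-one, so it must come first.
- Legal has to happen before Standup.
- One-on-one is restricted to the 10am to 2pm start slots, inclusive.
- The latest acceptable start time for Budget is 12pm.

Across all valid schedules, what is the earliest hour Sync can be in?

11am

Sync is available from 11am; Sync's own window allows nothing later than 1pm.
Sync at 11am is achievable: Sync in 11am, Retro in 9am, One-on-one in 12pm, OffsitePrep in 11am, Budget in 10am, Legal in 9am, Demo in 11am, Standup in 10am.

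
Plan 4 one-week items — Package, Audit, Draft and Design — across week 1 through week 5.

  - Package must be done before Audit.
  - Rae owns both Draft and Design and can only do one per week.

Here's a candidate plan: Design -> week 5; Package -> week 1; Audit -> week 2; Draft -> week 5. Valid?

No. Rae owns both Draft and Design and can only do one per week is not satisfied.

Package must be done before Audit — holds.
Rae owns both Draft and Design and can only do one per week — violated.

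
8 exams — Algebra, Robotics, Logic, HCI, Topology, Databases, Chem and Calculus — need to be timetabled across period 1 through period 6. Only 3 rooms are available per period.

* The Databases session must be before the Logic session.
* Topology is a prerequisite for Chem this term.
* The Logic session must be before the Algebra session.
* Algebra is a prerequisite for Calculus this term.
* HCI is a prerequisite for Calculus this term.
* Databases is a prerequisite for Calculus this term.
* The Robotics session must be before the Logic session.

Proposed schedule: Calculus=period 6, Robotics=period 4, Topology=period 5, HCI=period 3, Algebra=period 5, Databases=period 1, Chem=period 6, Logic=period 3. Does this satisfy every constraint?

The Robotics session must be before the Logic session — violated.
The Databases session must be before the Logic session — holds.
The Logic session must be before the Algebra session — holds.
Databases is a prerequisite for Calculus this term — holds.
Only 3 rooms are available per period — holds.
HCI is a prerequisite for Calculus this term — holds.
Topology is a prerequisite for Chem this term — holds.
Algebra is a prerequisite for Calculus this term — holds.

Invalid. The Robotics session must be before the Logic session.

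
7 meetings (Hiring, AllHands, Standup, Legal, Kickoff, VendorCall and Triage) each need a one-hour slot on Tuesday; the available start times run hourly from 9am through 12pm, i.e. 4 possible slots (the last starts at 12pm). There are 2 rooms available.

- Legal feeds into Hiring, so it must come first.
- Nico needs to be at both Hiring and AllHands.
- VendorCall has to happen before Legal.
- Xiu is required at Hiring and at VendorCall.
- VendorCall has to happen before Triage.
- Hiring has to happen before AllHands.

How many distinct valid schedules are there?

18

Splitting on Standup: it can be 9am (6), 10am (4), 11am (4), 12pm (4). Listing each branch's schedules as (Hiring, AllHands, Legal, Kickoff, VendorCall, Triage):
Standup=9am: (11am,12pm,10am,10am,9am,11am) (11am,12pm,10am,10am,9am,12pm) (11am,12pm,10am,11am,9am,10am) (11am,12pm,10am,11am,9am,12pm) (11am,12pm,10am,12pm,9am,10am) (11am,12pm,10am,12pm,9am,11am) — 6.
Standup=10am: (11am,12pm,10am,9am,9am,11am) (11am,12pm,10am,9am,9am,12pm) (11am,12pm,10am,11am,9am,12pm) (11am,12pm,10am,12pm,9am,11am) — 4.
Standup=11am: (11am,12pm,10am,9am,9am,10am) (11am,12pm,10am,9am,9am,12pm) (11am,12pm,10am,10am,9am,12pm) (11am,12pm,10am,12pm,9am,10am) — 4.
Standup=12pm: (11am,12pm,10am,9am,9am,10am) (11am,12pm,10am,9am,9am,11am) (11am,12pm,10am,10am,9am,11am) (11am,12pm,10am,11am,9am,10am) — 4.
Summing: 6 + 4 + 4 + 4 = 18.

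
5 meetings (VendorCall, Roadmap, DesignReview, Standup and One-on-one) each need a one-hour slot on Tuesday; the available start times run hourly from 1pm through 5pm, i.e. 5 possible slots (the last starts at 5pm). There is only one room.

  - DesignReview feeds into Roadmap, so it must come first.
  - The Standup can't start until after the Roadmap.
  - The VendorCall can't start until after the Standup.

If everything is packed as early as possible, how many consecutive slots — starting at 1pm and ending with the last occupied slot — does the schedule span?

5 slots

The precedence chain requires at least 4 distinct slots.
With at most 1 per slot and 5 meetings, at least 5 slots are needed.
5 works (last occupied slot: 5pm): for example Roadmap=2pm; DesignReview=1pm; Standup=3pm; VendorCall=4pm; One-on-one=5pm.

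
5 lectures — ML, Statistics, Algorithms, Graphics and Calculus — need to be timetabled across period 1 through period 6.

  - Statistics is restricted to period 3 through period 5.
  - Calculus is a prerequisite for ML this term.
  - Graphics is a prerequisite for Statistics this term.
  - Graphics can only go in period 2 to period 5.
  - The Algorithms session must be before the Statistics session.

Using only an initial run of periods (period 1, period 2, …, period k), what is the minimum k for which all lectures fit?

The precedence chain requires at least 2 distinct periods.
Statistics can't be placed before period 3, so the schedule must run through at least period 3.
3 works (last occupied period: period 3): for example Statistics in period 3; Graphics in period 2; Calculus in period 1; Algorithms in period 1; ML in period 2.

3 periods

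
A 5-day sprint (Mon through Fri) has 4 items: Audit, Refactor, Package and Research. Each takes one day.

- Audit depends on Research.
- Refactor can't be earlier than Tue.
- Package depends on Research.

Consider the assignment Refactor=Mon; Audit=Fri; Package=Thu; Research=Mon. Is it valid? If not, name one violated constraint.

Refactor can't be earlier than Tue — violated.
Audit depends on Research — holds.
Package depends on Research — holds.

No. Refactor can't be earlier than Tue is not satisfied.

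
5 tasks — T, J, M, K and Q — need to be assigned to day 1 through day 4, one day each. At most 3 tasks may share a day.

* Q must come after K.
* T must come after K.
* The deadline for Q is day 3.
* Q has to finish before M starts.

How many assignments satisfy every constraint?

Splitting on T: it can be day 2 (12), day 3 (16), day 4 (16). Listing each branch's schedules as (J, M, K, Q) by day number:
T=day 2: (1,3,1,2) (1,4,1,2) (1,4,1,3) (2,3,1,2) (2,4,1,2) (2,4,1,3) (3,3,1,2) (3,4,1,2) (3,4,1,3) (4,3,1,2) (4,4,1,2) (4,4,1,3) — 12.
T=day 3: (1,3,1,2) (1,4,1,2) (1,4,1,3) (1,4,2,3) (2,3,1,2) (2,4,1,2) (2,4,1,3) (2,4,2,3) (3,3,1,2) (3,4,1,2) (3,4,1,3) (3,4,2,3) (4,3,1,2) (4,4,1,2) (4,4,1,3) (4,4,2,3) — 16.
T=day 4: (1,3,1,2) (1,4,1,2) (1,4,1,3) (1,4,2,3) (2,3,1,2) (2,4,1,2) (2,4,1,3) (2,4,2,3) (3,3,1,2) (3,4,1,2) (3,4,1,3) (3,4,2,3) (4,3,1,2) (4,4,1,2) (4,4,1,3) (4,4,2,3) — 16.
Summing: 12 + 16 + 16 = 44.

44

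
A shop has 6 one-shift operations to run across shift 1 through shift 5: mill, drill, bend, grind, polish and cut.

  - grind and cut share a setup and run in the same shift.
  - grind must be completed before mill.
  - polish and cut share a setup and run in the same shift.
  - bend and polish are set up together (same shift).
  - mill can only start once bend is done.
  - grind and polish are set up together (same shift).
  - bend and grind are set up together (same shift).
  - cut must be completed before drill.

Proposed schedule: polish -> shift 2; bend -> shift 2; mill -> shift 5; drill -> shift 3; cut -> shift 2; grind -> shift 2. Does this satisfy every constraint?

grind must be completed before mill — holds.
bend and polish are set up together (same shift) — holds.
grind and cut share a setup and run in the same shift — holds.
bend and grind are set up together (same shift) — holds.
polish and cut share a setup and run in the same shift — holds.
mill can only start once bend is done — holds.
cut must be completed before drill — holds.
grind and polish are set up together (same shift) — holds.

Yes, all constraints hold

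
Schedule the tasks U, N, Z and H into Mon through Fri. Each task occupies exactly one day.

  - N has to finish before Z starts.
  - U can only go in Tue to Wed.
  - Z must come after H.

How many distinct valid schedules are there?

60

Splitting on U: it can be Tue (30), Wed (30). Listing each branch's schedules as (N, Z, H):
U=Tue: (Mon,Tue,Mon) (Mon,Wed,Mon) (Mon,Wed,Tue) (Mon,Thu,Mon) (Mon,Thu,Tue) (Mon,Thu,Wed) (Mon,Fri,Mon) (Mon,Fri,Tue) (Mon,Fri,Wed) (Mon,Fri,Thu) (Tue,Wed,Mon) (Tue,Wed,Tue) (Tue,Thu,Mon) (Tue,Thu,Tue) (Tue,Thu,Wed) (Tue,Fri,Mon) (Tue,Fri,Tue) (Tue,Fri,Wed) (Tue,Fri,Thu) (Wed,Thu,Mon) (Wed,Thu,Tue) (Wed,Thu,Wed) (Wed,Fri,Mon) (Wed,Fri,Tue) (Wed,Fri,Wed) (Wed,Fri,Thu) (Thu,Fri,Mon) (Thu,Fri,Tue) (Thu,Fri,Wed) (Thu,Fri,Thu) — 30.
U=Wed: (Mon,Tue,Mon) (Mon,Wed,Mon) (Mon,Wed,Tue) (Mon,Thu,Mon) (Mon,Thu,Tue) (Mon,Thu,Wed) (Mon,Fri,Mon) (Mon,Fri,Tue) (Mon,Fri,Wed) (Mon,Fri,Thu) (Tue,Wed,Mon) (Tue,Wed,Tue) (Tue,Thu,Mon) (Tue,Thu,Tue) (Tue,Thu,Wed) (Tue,Fri,Mon) (Tue,Fri,Tue) (Tue,Fri,Wed) (Tue,Fri,Thu) (Wed,Thu,Mon) (Wed,Thu,Tue) (Wed,Thu,Wed) (Wed,Fri,Mon) (Wed,Fri,Tue) (Wed,Fri,Wed) (Wed,Fri,Thu) (Thu,Fri,Mon) (Thu,Fri,Tue) (Thu,Fri,Wed) (Thu,Fri,Thu) — 30.
Summing: 30 + 30 = 60.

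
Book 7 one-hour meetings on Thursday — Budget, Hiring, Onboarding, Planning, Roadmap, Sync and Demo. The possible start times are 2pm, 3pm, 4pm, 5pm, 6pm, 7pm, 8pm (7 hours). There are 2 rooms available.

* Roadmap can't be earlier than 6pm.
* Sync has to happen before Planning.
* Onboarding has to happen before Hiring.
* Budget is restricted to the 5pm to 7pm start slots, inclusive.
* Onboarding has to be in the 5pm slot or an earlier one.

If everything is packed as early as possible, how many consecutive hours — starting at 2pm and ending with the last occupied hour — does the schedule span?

The precedence chain requires at least 2 distinct hours.
With at most 2 per hour and 7 meetings, at least 4 hours are needed.
Roadmap can't be placed before 6pm — that is hour 5 counting from 2pm — so the schedule must run through at least 5 hours.
5 works (last occupied hour: 6pm): for example Demo -> 4pm; Hiring -> 3pm; Budget -> 5pm; Roadmap -> 6pm; Sync -> 2pm; Onboarding -> 2pm; Planning -> 3pm.

5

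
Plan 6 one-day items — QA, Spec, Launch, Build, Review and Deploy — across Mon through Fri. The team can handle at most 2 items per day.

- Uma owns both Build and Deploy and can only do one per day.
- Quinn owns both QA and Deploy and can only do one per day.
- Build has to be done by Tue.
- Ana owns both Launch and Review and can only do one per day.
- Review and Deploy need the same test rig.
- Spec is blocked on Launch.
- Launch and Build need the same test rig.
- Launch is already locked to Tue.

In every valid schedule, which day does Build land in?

Build's window is Mon–Tue.
Launch is fixed at Tue, and Build can't share a day with Launch.
So Build must be Mon.

Mon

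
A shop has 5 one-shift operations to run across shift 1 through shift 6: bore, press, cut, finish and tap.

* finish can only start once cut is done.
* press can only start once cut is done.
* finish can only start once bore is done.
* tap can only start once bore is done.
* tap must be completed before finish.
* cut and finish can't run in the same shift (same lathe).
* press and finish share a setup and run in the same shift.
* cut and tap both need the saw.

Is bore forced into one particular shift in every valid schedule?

bore can be shift 1 (e.g. tap -> shift 2; press -> shift 3; cut -> shift 1; finish -> shift 3; bore -> shift 1) or shift 2 (e.g. tap in shift 3; bore in shift 2; cut in shift 1; press in shift 4; finish in shift 4).

No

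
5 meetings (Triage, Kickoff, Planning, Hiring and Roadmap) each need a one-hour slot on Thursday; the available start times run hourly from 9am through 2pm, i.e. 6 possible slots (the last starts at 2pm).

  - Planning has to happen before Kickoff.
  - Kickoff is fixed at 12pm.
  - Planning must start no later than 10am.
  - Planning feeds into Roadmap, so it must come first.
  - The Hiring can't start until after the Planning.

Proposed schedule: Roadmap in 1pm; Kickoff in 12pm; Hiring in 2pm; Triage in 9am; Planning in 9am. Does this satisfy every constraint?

Planning feeds into Roadmap, so it must come first — holds.
Planning has to happen before Kickoff — holds.
Kickoff is fixed at 12pm — holds.
The Hiring can't start until after the Planning — holds.
Planning must start no later than 10am — holds.

Yes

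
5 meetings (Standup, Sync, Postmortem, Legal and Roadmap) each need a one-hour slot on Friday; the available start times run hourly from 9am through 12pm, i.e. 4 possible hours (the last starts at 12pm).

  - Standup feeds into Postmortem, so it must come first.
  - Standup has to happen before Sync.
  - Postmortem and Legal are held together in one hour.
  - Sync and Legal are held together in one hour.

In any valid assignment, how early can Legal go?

Legal must be in the same hour as Sync, which can't be before 10am, so Legal is at least 10am.
Legal at 10am is achievable: Standup -> 9am, Postmortem -> 10am, Roadmap -> 9am, Legal -> 10am, Sync -> 10am.

10am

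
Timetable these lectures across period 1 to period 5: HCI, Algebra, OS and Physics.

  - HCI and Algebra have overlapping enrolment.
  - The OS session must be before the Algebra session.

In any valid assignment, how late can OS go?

period 4

Downstream work caps OS at period 4.
OS at period 4 is achievable: Physics in period 1, HCI in period 1, OS in period 4, Algebra in period 5.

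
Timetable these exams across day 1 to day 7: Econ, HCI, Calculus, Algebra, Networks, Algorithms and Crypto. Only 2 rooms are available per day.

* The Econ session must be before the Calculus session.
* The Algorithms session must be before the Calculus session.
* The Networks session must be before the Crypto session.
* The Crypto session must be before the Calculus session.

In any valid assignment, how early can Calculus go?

day 3

Precedence pushes Calculus to at least day 3.
Calculus at day 3 is achievable: Econ in day 1; Algebra in day 4; Algorithms in day 2; Calculus in day 3; HCI in day 3; Networks in day 1; Crypto in day 2.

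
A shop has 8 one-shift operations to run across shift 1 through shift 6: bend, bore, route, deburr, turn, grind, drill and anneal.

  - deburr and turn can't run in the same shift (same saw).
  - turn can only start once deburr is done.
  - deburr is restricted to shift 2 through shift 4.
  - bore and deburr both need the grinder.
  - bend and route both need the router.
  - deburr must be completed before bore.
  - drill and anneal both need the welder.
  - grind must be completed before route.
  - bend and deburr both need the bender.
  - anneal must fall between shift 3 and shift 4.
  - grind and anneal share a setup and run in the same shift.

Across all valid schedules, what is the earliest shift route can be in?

Precedence pushes route to at least shift 4.
route at shift 4 is achievable: deburr -> shift 2; bore -> shift 3; drill -> shift 1; route -> shift 4; turn -> shift 3; bend -> shift 1; anneal -> shift 3; grind -> shift 3.

shift 4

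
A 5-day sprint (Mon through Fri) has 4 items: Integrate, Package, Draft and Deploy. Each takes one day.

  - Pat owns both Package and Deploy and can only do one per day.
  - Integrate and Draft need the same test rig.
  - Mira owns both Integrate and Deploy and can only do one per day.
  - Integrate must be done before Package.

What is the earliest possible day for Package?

Tue

Precedence pushes Package to at least Tue.
Package at Tue is achievable: Deploy -> Wed, Integrate -> Mon, Draft -> Tue, Package -> Tue.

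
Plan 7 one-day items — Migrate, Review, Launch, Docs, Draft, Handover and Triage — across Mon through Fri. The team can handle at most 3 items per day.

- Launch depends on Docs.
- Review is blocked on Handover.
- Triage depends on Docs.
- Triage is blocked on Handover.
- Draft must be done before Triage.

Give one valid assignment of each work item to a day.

Review in Tue, Handover in Mon, Triage in Tue, Docs in Mon, Draft in Mon, Migrate in Wed, Launch in Tue

Checking: Draft(Mon) before Triage(Tue); Docs(Mon) before Triage(Tue); Handover(Mon) before Review(Tue); Docs(Mon) before Launch(Tue); Handover(Mon) before Triage(Tue); max 3 per day (cap 3).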